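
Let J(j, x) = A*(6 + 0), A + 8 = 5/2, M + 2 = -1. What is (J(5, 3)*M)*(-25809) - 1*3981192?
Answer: -6536283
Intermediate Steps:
M = -3 (M = -2 - 1 = -3)
A = -11/2 (A = -8 + 5/2 = -11/2 ≈ -5.5000)
J(j, x) = -33 (J(j, x) = -11*(6 + 0)/2 = -11/2*6 = -33)
(J(5, 3)*M)*(-25809) - 1*3981192 = -33*(-3)*(-25809) - 1*3981192 = 99*(-25809) - 3981192 = -2555091 - 3981192 = -6536283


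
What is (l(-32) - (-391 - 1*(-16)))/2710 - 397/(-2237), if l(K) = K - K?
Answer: 382949/1212454 ≈ 0.31585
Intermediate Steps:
l(K) = 0
(l(-32) - (-391 - 1*(-16)))/2710 - 397/(-2237) = (0 - (-391 - 1*(-16)))/2710 - 397/(-2237) = (0 - (-391 + 16))*(1/2710) - 397*(-1/2237) = (0 - 1*(-375))*(1/2710) + 397/2237 = (0 + 375)*(1/2710) + 397/2237 = 375*(1/2710) + 397/2237 = 75/542 + 397/2237 = 382949/1212454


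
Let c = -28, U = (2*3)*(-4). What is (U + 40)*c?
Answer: -448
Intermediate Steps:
U = -24 (U = 6*(-4) = -24)
(U + 40)*c = (-24 + 40)*(-28) = 16*(-28) = -448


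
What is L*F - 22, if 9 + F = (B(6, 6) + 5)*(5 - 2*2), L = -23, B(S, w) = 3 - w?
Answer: 139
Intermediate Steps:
F = -7 (F = -9 + ((3 - 1*6) + 5)*(5 - 2*2) = -9 + ((3 - 6) + 5)*(5 - 4) = -9 + (-3 + 5)*1 = -9 + 2*1 = -9 + 2 = -7)
L*F - 22 = -23*(-7) - 22 = 161 - 22 = 139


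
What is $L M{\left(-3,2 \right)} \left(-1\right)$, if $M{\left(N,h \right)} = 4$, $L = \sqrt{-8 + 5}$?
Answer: $- 4 i \sqrt{3} \approx - 6.9282 i$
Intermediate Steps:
$L = i \sqrt{3}$ ($L = \sqrt{-3} = i \sqrt{3} \approx 1.732 i$)
$L M{\left(-3,2 \right)} \left(-1\right) = i \sqrt{3} \cdot 4 \left(-1\right) = 4 i \sqrt{3} \left(-1\right) = - 4 i \sqrt{3}$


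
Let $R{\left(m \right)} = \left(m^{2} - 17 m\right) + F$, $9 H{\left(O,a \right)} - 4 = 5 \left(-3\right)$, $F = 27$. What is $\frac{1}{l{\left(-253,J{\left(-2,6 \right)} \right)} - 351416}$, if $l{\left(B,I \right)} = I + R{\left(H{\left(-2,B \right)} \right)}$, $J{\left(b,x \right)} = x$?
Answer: $- \frac{81}{28460219} \approx -2.8461 \cdot 10^{-6}$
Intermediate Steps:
$H{\left(O,a \right)} = - \frac{11}{9}$ ($H{\left(O,a \right)} = \frac{4}{9} + \frac{5 \left(-3\right)}{9} = \frac{4}{9} + \frac{1}{9} \left(-15\right) = \frac{4}{9} - \frac{5}{3} = - \frac{11}{9}$)
$R{\left(m \right)} = 27 + m^{2} - 17 m$ ($R{\left(m \right)} = \left(m^{2} - 17 m\right) + 27 = 27 + m^{2} - 17 m$)
$l{\left(B,I \right)} = \frac{3991}{81} + I$ ($l{\left(B,I \right)} = I + \left(27 + \left(- \frac{11}{9}\right)^{2} - - \frac{187}{9}\right) = I + \left(27 + \frac{121}{81} + \frac{187}{9}\right) = I + \frac{3991}{81} = \frac{3991}{81} + I$)
$\frac{1}{l{\left(-253,J{\left(-2,6 \right)} \right)} - 351416} = \frac{1}{\left(\frac{3991}{81} + 6\right) - 351416} = \frac{1}{\frac{4477}{81} - 351416} = \frac{1}{- \frac{28460219}{81}} = - \frac{81}{28460219}$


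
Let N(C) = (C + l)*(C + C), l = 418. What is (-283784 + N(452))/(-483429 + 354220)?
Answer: -502696/129209 ≈ -3.8906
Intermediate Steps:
N(C) = 2*C*(418 + C) (N(C) = (C + 418)*(C + C) = (418 + C)*(2*C) = 2*C*(418 + C))
(-283784 + N(452))/(-483429 + 354220) = (-283784 + 2*452*(418 + 452))/(-483429 + 354220) = (-283784 + 2*452*870)/(-129209) = (-283784 + 786480)*(-1/129209) = 502696*(-1/129209) = -502696/129209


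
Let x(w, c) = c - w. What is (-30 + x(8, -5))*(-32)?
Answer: 1376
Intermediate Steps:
(-30 + x(8, -5))*(-32) = (-30 + (-5 - 1*8))*(-32) = (-30 + (-5 - 8))*(-32) = (-30 - 13)*(-32) = -43*(-32) = 1376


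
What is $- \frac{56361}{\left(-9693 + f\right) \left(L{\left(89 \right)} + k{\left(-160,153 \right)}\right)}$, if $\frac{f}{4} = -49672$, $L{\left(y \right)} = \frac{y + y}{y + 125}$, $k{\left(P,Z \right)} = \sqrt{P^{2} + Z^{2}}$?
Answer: $- \frac{178908601}{38973923527240} + \frac{215092363 \sqrt{49009}}{38973923527240} \approx 0.0012172$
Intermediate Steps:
$L{\left(y \right)} = \frac{2 y}{125 + y}$
$f = -198688$ ($f = 4 \left(-49672\right) = -198688$)
$- \frac{56361}{\left(-9693 + f\right) \left(L{\left(89 \right)} + k{\left(-160,153 \right)}\right)} = - \frac{56361}{\left(-9693 - 198688\right) \left(2 \cdot 89 \frac{1}{125 + 89} + \sqrt{\left(-160\right)^{2} + 153^{2}}\right)} = - \frac{56361}{\left(-208381\right) \left(2 \cdot 89 \cdot \frac{1}{214} + \sqrt{25600 + 23409}\right)} = - \frac{56361}{\left(-208381\right) \left(2 \cdot 89 \cdot \frac{1}{214} + \sqrt{49009}\right)} = - \frac{56361}{\left(-208381\right) \left(\frac{89}{107} + \sqrt{49009}\right)} = - \frac{56361}{- \frac{18545909}{107} - 208381 \sqrt{49009}}$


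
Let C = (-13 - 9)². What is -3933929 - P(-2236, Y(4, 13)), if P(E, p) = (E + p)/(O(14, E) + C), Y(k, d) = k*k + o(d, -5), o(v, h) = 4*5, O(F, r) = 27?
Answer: -2010235519/511 ≈ -3.9339e+6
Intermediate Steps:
C = 484 (C = (-22)² = 484)
o(v, h) = 20
Y(k, d) = 20 + k² (Y(k, d) = k*k + 20 = k² + 20 = 20 + k²)
P(E, p) = E/511 + p/511 (P(E, p) = (E + p)/(27 + 484) = (E + p)/511 = (E + p)*(1/511) = E/511 + p/511)
-3933929 - P(-2236, Y(4, 13)) = -3933929 - ((1/511)*(-2236) + (20 + 4²)/511) = -3933929 - (-2236/511 + (20 + 16)/511) = -3933929 - (-2236/511 + (1/511)*36) = -3933929 - (-2236/511 + 36/511) = -3933929 - 1*(-2200/511) = -3933929 + 2200/511 = -2010235519/511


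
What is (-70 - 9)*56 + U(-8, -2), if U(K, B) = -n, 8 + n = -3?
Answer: -4413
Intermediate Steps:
n = -11 (n = -8 - 3 = -11)
U(K, B) = 11 (U(K, B) = -1*(-11) = 11)
(-70 - 9)*56 + U(-8, -2) = (-70 - 9)*56 + 11 = -79*56 + 11 = -4424 + 11 = -4413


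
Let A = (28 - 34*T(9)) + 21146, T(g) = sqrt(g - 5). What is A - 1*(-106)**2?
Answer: 9870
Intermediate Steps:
T(g) = sqrt(-5 + g)
A = 21106 (A = (28 - 34*sqrt(-5 + 9)) + 21146 = (28 - 34*sqrt(4)) + 21146 = (28 - 34*2) + 21146 = (28 - 68) + 21146 = -40 + 21146 = 21106)
A - 1*(-106)**2 = 21106 - 1*(-106)**2 = 21106 - 1*11236 = 21106 - 11236 = 9870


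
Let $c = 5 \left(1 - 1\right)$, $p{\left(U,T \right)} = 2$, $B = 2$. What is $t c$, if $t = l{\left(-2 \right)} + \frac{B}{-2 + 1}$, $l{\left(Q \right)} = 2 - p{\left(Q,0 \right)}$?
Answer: $0$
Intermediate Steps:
$c = 0$ ($c = 5 \cdot 0 = 0$)
$l{\left(Q \right)} = 0$ ($l{\left(Q \right)} = 2 - 2 = 0$)
$t = -2$ ($t = 0 + \frac{2}{-2 + 1} = 0 + \frac{2}{-1} = 0 + 2 \left(-1\right) = 0 - 2 = -2$)
$t c = \left(-2\right) 0 = 0$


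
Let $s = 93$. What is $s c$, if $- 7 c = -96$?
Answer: $\frac{8928}{7} \approx 1275.4$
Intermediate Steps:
$c = \frac{96}{7}$ ($c = \left(- \frac{1}{7}\right) \left(-96\right) = \frac{96}{7} \approx 13.714$)
$s c = 93 \cdot \frac{96}{7} = \frac{8928}{7}$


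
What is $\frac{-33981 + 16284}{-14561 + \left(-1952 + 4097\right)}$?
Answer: $\frac{17697}{12416} \approx 1.4253$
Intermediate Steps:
$\frac{-33981 + 16284}{-14561 + \left(-1952 + 4097\right)} = - \frac{17697}{-14561 + 2145} = - \frac{17697}{-12416} = \left(-17697\right) \left(- \frac{1}{12416}\right) = \frac{17697}{12416}$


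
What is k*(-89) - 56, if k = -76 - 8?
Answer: 7420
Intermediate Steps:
k = -84
k*(-89) - 56 = -84*(-89) - 56 = 7476 - 56 = 7420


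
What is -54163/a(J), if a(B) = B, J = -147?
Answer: 54163/147 ≈ 368.46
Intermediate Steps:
-54163/a(J) = -54163/(-147) = -54163*(-1/147) = 54163/147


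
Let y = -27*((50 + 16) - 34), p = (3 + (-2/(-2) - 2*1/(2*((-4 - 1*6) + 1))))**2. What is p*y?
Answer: -43808/3 ≈ -14603.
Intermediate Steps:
p = 1369/81 (p = (3 + (-2*(-1/2) - 2*1/(2*((-4 - 6) + 1))))**2 = (3 + (1 - 2*1/(2*(-10 + 1))))**2 = (3 + (1 - 2/((-9*2))))**2 = (3 + (1 - 2/(-18)))**2 = (3 + (1 - 2*(-1/18)))**2 = (3 + (1 + 1/9))**2 = (3 + 10/9)**2 = (37/9)**2 = 1369/81 ≈ 16.901)
y = -864 (y = -27*(66 - 34) = -27*32 = -864)
p*y = (1369/81)*(-864) = -43808/3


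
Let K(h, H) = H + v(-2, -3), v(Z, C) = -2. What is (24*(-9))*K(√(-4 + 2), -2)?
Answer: 864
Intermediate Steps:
K(h, H) = -2 + H (K(h, H) = H - 2 = -2 + H)
(24*(-9))*K(√(-4 + 2), -2) = (24*(-9))*(-2 - 2) = -216*(-4) = 864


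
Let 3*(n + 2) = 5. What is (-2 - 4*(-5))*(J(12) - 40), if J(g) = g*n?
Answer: -792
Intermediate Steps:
n = -1/3 (n = -2 + (1/3)*5 = -2 + 5/3 = -1/3 ≈ -0.33333)
J(g) = -g/3 (J(g) = g*(-1/3) = -g/3)
(-2 - 4*(-5))*(J(12) - 40) = (-2 - 4*(-5))*(-1/3*12 - 40) = (-2 + 20)*(-4 - 40) = 18*(-44) = -792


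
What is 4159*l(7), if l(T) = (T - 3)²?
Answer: 66544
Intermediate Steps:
l(T) = (-3 + T)²
4159*l(7) = 4159*(-3 + 7)² = 4159*4² = 4159*16 = 66544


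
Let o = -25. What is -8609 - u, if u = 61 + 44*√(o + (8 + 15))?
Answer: -8670 - 44*I*√2 ≈ -8670.0 - 62.225*I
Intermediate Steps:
u = 61 + 44*I*√2 (u = 61 + 44*√(-25 + (8 + 15)) = 61 + 44*√(-25 + 23) = 61 + 44*√(-2) = 61 + 44*(I*√2) = 61 + 44*I*√2 ≈ 61.0 + 62.225*I)
-8609 - u = -8609 - (61 + 44*I*√2) = -8609 + (-61 - 44*I*√2) = -8670 - 44*I*√2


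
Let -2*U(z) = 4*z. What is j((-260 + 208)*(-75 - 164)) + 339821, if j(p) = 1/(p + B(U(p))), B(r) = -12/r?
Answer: 26243558566709/77227595 ≈ 3.3982e+5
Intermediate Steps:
U(z) = -2*z
j(p) = 1/(p + 6/p) (j(p) = 1/(p - 12*(-1/(2*p))) = 1/(p - (-6)/p) = 1/(p + 6/p))
j((-260 + 208)*(-75 - 164)) + 339821 = ((-260 + 208)*(-75 - 164))/(6 + ((-260 + 208)*(-75 - 164))**2) + 339821 = (-52*(-239))/(6 + (-52*(-239))**2) + 339821 = 12428/(6 + 12428**2) + 339821 = 12428/(6 + 154455184) + 339821 = 12428/154455190 + 339821 = 12428*(1/154455190) + 339821 = 6214/77227595 + 339821 = 26243558566709/77227595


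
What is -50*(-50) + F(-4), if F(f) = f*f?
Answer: 2516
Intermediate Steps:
F(f) = f²
-50*(-50) + F(-4) = -50*(-50) + (-4)² = 2500 + 16 = 2516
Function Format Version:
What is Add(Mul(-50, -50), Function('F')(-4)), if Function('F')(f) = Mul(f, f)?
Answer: 2516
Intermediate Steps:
Function('F')(f) = Pow(f, 2)
Add(Mul(-50, -50), Function('F')(-4)) = Add(Mul(-50, -50), Pow(-4, 2)) = Add(2500, 16) = 2516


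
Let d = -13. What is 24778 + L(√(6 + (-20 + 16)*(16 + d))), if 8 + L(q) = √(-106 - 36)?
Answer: 24770 + I*√142 ≈ 24770.0 + 11.916*I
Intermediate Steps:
L(q) = -8 + I*√142 (L(q) = -8 + √(-106 - 36) = -8 + √(-142) = -8 + I*√142)
24778 + L(√(6 + (-20 + 16)*(16 + d))) = 24778 + (-8 + I*√142) = 24770 + I*√142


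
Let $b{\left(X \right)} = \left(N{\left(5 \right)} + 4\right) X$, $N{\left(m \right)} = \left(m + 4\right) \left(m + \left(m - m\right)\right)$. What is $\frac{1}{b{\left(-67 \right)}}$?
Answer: $- \frac{1}{3283} \approx -0.0003046$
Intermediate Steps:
$N{\left(m \right)} = m \left(4 + m\right)$ ($N{\left(m \right)} = \left(4 + m\right) \left(m + 0\right) = \left(4 + m\right) m = m \left(4 + m\right)$)
$b{\left(X \right)} = 49 X$ ($b{\left(X \right)} = \left(5 \left(4 + 5\right) + 4\right) X = \left(5 \cdot 9 + 4\right) X = \left(45 + 4\right) X = 49 X$)
$\frac{1}{b{\left(-67 \right)}} = \frac{1}{49 \left(-67\right)} = \frac{1}{-3283} = - \frac{1}{3283}$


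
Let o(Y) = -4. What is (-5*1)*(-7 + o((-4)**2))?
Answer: 55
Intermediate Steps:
(-5*1)*(-7 + o((-4)**2)) = (-5*1)*(-7 - 4) = -5*(-11) = 55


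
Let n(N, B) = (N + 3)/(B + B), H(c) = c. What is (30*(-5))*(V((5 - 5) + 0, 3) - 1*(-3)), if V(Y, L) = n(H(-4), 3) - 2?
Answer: -125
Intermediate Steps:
n(N, B) = (3 + N)/(2*B) (n(N, B) = (3 + N)/((2*B)) = (3 + N)*(1/(2*B)) = (3 + N)/(2*B))
V(Y, L) = -13/6 (V(Y, L) = (½)*(3 - 4)/3 - 2 = (½)*(⅓)*(-1) - 2 = -⅙ - 2 = -13/6)
(30*(-5))*(V((5 - 5) + 0, 3) - 1*(-3)) = (30*(-5))*(-13/6 - 1*(-3)) = -150*(-13/6 + 3) = -150*⅚ = -125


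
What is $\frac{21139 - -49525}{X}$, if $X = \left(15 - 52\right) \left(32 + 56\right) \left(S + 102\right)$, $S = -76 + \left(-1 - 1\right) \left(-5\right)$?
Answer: $- \frac{803}{1332} \approx -0.60285$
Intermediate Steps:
$S = -66$ ($S = -76 - -10 = -76 + 10 = -66$)
$X = -117216$ ($X = \left(15 - 52\right) \left(32 + 56\right) \left(-66 + 102\right) = \left(-37\right) 88 \cdot 36 = \left(-3256\right) 36 = -117216$)
$\frac{21139 - -49525}{X} = \frac{21139 - -49525}{-117216} = \left(21139 + 49525\right) \left(- \frac{1}{117216}\right) = 70664 \left(- \frac{1}{117216}\right) = - \frac{803}{1332}$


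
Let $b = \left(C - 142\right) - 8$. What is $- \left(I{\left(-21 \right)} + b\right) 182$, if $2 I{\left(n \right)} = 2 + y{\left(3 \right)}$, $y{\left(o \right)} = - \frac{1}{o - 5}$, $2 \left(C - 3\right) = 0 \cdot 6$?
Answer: $\frac{53053}{2} \approx 26527.0$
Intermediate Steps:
$C = 3$ ($C = 3 + \frac{0 \cdot 6}{2} = 3 + \frac{1}{2} \cdot 0 = 3 + 0 = 3$)
$y{\left(o \right)} = - \frac{1}{-5 + o}$
$b = -147$ ($b = \left(3 - 142\right) - 8 = -139 - 8 = -147$)
$I{\left(n \right)} = \frac{5}{4}$ ($I{\left(n \right)} = \frac{2 - \frac{1}{-5 + 3}}{2} = \frac{2 - \frac{1}{-2}}{2} = \frac{2 - - \frac{1}{2}}{2} = \frac{2 + \frac{1}{2}}{2} = \frac{1}{2} \cdot \frac{5}{2} = \frac{5}{4}$)
$- \left(I{\left(-21 \right)} + b\right) 182 = - \left(\frac{5}{4} - 147\right) 182 = - \frac{\left(-583\right) 182}{4} = \left(-1\right) \left(- \frac{53053}{2}\right) = \frac{53053}{2}$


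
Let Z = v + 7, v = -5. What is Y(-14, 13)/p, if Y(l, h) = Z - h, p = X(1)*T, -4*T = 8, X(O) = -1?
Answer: -11/2 ≈ -5.5000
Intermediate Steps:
T = -2 (T = -1/4*8 = -2)
Z = 2 (Z = -5 + 7 = 2)
p = 2 (p = -1*(-2) = 2)
Y(l, h) = 2 - h
Y(-14, 13)/p = (2 - 1*13)/2 = (2 - 13)*(1/2) = -11*1/2 = -11/2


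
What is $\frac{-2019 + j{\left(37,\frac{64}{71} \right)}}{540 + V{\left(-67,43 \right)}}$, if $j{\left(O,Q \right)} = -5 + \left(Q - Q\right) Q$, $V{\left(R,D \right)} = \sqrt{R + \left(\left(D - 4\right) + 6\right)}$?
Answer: $- \frac{546480}{145811} + \frac{1012 i \sqrt{22}}{145811} \approx -3.7479 + 0.032554 i$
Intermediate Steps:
$V{\left(R,D \right)} = \sqrt{2 + D + R}$ ($V{\left(R,D \right)} = \sqrt{R + \left(\left(-4 + D\right) + 6\right)} = \sqrt{R + \left(2 + D\right)} = \sqrt{2 + D + R}$)
$j{\left(O,Q \right)} = -5$ ($j{\left(O,Q \right)} = -5 + 0 Q = -5 + 0 = -5$)
$\frac{-2019 + j{\left(37,\frac{64}{71} \right)}}{540 + V{\left(-67,43 \right)}} = \frac{-2019 - 5}{540 + \sqrt{2 + 43 - 67}} = - \frac{2024}{540 + \sqrt{-22}} = - \frac{2024}{540 + i \sqrt{22}}$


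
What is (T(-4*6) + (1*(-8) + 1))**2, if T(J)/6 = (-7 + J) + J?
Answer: 113569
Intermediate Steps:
T(J) = -42 + 12*J (T(J) = 6*((-7 + J) + J) = 6*(-7 + 2*J) = -42 + 12*J)
(T(-4*6) + (1*(-8) + 1))**2 = ((-42 + 12*(-4*6)) + (1*(-8) + 1))**2 = ((-42 + 12*(-24)) + (-8 + 1))**2 = ((-42 - 288) - 7)**2 = (-330 - 7)**2 = (-337)**2 = 113569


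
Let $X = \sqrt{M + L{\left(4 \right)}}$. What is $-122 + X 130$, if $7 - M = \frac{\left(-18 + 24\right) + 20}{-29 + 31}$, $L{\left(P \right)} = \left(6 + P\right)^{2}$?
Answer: $-122 + 130 \sqrt{94} \approx 1138.4$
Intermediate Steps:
$M = -6$ ($M = 7 - \frac{\left(-18 + 24\right) + 20}{-29 + 31} = 7 - \frac{6 + 20}{2} = 7 - 26 \cdot \frac{1}{2} = 7 - 13 = -6$)
$X = \sqrt{94}$ ($X = \sqrt{-6 + \left(6 + 4\right)^{2}} = \sqrt{-6 + 10^{2}} = \sqrt{-6 + 100} = \sqrt{94} \approx 9.6954$)
$-122 + X 130 = -122 + \sqrt{94} \cdot 130 = -122 + 130 \sqrt{94}$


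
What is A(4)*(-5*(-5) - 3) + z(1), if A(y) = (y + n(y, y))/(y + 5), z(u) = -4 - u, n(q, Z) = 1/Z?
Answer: 97/18 ≈ 5.3889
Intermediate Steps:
A(y) = (y + 1/y)/(5 + y) (A(y) = (y + 1/y)/(y + 5) = (y + 1/y)/(5 + y))
A(4)*(-5*(-5) - 3) + z(1) = ((1 + 4²)/(4*(5 + 4)))*(-5*(-5) - 3) + (-4 - 1*1) = ((¼)*(1 + 16)/9)*(25 - 3) + (-4 - 1) = ((¼)*(⅑)*17)*22 - 5 = (17/36)*22 - 5 = 187/18 - 5 = 97/18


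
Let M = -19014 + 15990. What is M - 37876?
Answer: -40900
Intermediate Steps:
M = -3024
M - 37876 = -3024 - 37876 = -40900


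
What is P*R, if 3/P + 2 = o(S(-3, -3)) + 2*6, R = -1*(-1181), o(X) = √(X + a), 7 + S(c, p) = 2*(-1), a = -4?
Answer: 35430/113 - 3543*I*√13/113 ≈ 313.54 - 113.05*I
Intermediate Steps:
S(c, p) = -9 (S(c, p) = -7 + 2*(-1) = -7 - 2 = -9)
o(X) = √(-4 + X) (o(X) = √(X - 4) = √(-4 + X))
R = 1181
P = 3/(10 + I*√13) (P = 3/(-2 + (√(-4 - 9) + 2*6)) = 3/(-2 + (√(-13) + 12)) = 3/(-2 + (I*√13 + 12)) = 3/(-2 + (12 + I*√13)) = 3/(10 + I*√13) ≈ 0.26549 - 0.095723*I)
P*R = (30/113 - 3*I*√13/113)*1181 = 35430/113 - 3543*I*√13/113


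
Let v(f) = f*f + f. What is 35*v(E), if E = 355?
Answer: 4423300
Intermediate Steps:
v(f) = f + f**2 (v(f) = f**2 + f = f + f**2)
35*v(E) = 35*(355*(1 + 355)) = 35*(355*356) = 35*126380 = 4423300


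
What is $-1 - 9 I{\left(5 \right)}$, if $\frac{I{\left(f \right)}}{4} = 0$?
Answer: $-1$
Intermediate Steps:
$I{\left(f \right)} = 0$ ($I{\left(f \right)} = 4 \cdot 0 = 0$)
$-1 - 9 I{\left(5 \right)} = -1 - 0 = -1 + 0 = -1$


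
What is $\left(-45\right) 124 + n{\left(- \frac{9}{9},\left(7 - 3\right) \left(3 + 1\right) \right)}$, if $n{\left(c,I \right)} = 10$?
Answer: $-5570$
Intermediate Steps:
$\left(-45\right) 124 + n{\left(- \frac{9}{9},\left(7 - 3\right) \left(3 + 1\right) \right)} = \left(-45\right) 124 + 10 = -5580 + 10 = -5570$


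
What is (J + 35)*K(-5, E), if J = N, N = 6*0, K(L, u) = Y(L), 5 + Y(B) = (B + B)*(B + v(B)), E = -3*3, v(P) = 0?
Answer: 1575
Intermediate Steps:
E = -9
Y(B) = -5 + 2*B² (Y(B) = -5 + (B + B)*(B + 0) = -5 + (2*B)*B = -5 + 2*B²)
K(L, u) = -5 + 2*L²
N = 0
J = 0
(J + 35)*K(-5, E) = (0 + 35)*(-5 + 2*(-5)²) = 35*(-5 + 2*25) = 35*(-5 + 50) = 35*45 = 1575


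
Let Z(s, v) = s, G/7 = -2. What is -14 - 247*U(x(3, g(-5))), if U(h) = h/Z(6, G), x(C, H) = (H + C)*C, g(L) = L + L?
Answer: 1701/2 ≈ 850.50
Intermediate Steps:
G = -14 (G = 7*(-2) = -14)
g(L) = 2*L
x(C, H) = C*(C + H) (x(C, H) = (C + H)*C = C*(C + H))
U(h) = h/6
-14 - 247*U(x(3, g(-5))) = -14 - 247*3*(3 + 2*(-5))/6 = -14 - 247*3*(3 - 10)/6 = -14 - 247*3*(-7)/6 = -14 - 247*(-21)/6 = -14 - 247*(-7/2) = -14 + 1729/2 = 1701/2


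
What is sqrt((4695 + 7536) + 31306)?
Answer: sqrt(43537) ≈ 208.66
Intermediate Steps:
sqrt((4695 + 7536) + 31306) = sqrt(12231 + 31306) = sqrt(43537)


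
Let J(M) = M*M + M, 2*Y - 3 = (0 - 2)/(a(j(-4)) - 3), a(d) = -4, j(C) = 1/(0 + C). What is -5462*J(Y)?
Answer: -2324081/98 ≈ -23715.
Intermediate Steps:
j(C) = 1/C
Y = 23/14 (Y = 3/2 + ((0 - 2)/(-4 - 3))/2 = 3/2 + (-2/(-7))/2 = 3/2 + (-2*(-⅐))/2 = 3/2 + (½)*(2/7) = 3/2 + ⅐ = 23/14 ≈ 1.6429)
J(M) = M + M² (J(M) = M² + M = M + M²)
-5462*J(Y) = -62813*(1 + 23/14)/7 = -62813*37/(7*14) = -5462*851/196 = -2324081/98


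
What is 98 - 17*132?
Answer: -2146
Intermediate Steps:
98 - 17*132 = 98 - 2244 = -2146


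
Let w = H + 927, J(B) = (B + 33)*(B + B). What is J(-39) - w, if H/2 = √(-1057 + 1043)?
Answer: -459 - 2*I*√14 ≈ -459.0 - 7.4833*I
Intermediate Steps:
H = 2*I*√14 (H = 2*√(-1057 + 1043) = 2*√(-14) = 2*(I*√14) = 2*I*√14 ≈ 7.4833*I)
J(B) = 2*B*(33 + B) (J(B) = (33 + B)*(2*B) = 2*B*(33 + B))
w = 927 + 2*I*√14 (w = 2*I*√14 + 927 = 927 + 2*I*√14 ≈ 927.0 + 7.4833*I)
J(-39) - w = 2*(-39)*(33 - 39) - (927 + 2*I*√14) = 2*(-39)*(-6) + (-927 - 2*I*√14) = 468 + (-927 - 2*I*√14) = -459 - 2*I*√14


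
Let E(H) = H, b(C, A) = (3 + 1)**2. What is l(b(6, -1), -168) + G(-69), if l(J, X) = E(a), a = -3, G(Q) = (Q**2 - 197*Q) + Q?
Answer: 18282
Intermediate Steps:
b(C, A) = 16 (b(C, A) = 4**2 = 16)
G(Q) = Q**2 - 196*Q
l(J, X) = -3
l(b(6, -1), -168) + G(-69) = -3 - 69*(-196 - 69) = -3 - 69*(-265) = -3 + 18285 = 18282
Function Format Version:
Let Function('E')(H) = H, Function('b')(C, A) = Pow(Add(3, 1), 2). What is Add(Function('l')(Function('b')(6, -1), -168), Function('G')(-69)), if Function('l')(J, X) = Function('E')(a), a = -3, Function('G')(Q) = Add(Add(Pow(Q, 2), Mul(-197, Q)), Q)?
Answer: 18282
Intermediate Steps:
Function('b')(C, A) = 16 (Function('b')(C, A) = Pow(4, 2) = 16)
Function('G')(Q) = Add(Pow(Q, 2), Mul(-196, Q))
Function('l')(J, X) = -3
Add(Function('l')(Function('b')(6, -1), -168), Function('G')(-69)) = Add(-3, Mul(-69, Add(-196, -69))) = Add(-3, Mul(-69, -265)) = Add(-3, 18285) = 18282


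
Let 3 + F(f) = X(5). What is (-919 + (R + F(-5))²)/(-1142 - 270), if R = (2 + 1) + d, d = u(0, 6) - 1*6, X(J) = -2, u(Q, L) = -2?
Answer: 819/1412 ≈ 0.58003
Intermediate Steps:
F(f) = -5 (F(f) = -3 - 2 = -5)
d = -8 (d = -2 - 1*6 = -2 - 6 = -8)
R = -5 (R = (2 + 1) - 8 = 3 - 8 = -5)
(-919 + (R + F(-5))²)/(-1142 - 270) = (-919 + (-5 - 5)²)/(-1142 - 270) = (-919 + (-10)²)/(-1412) = -(-919 + 100)/1412 = -1/1412*(-819) = 819/1412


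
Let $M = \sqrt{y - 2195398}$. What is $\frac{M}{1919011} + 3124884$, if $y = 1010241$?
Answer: $3124884 + \frac{i \sqrt{1185157}}{1919011} \approx 3.1249 \cdot 10^{6} + 0.0005673 i$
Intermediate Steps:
$M = i \sqrt{1185157}$ ($M = \sqrt{1010241 - 2195398} = \sqrt{-1185157} = i \sqrt{1185157} \approx 1088.6 i$)
$\frac{M}{1919011} + 3124884 = \frac{i \sqrt{1185157}}{1919011} + 3124884 = 3124884 + \frac{i \sqrt{1185157}}{1919011}$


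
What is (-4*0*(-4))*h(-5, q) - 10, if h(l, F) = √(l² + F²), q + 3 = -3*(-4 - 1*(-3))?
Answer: -10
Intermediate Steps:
q = 0 (q = -3 - 3*(-4 - 1*(-3)) = -3 - 3*(-4 + 3) = -3 - 3*(-1) = -3 + 3 = 0)
h(l, F) = √(F² + l²)
(-4*0*(-4))*h(-5, q) - 10 = (-4*0*(-4))*√(0² + (-5)²) - 10 = (0*(-4))*√(0 + 25) - 10 = 0*√25 - 10 = 0*5 - 10 = 0 - 10 = -10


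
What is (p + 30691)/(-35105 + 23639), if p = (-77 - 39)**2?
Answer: -44147/11466 ≈ -3.8503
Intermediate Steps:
p = 13456 (p = (-116)**2 = 13456)
(p + 30691)/(-35105 + 23639) = (13456 + 30691)/(-35105 + 23639) = 44147/(-11466) = 44147*(-1/11466) = -44147/11466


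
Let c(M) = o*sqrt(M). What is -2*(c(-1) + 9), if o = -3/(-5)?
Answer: -18 - 6*I/5 ≈ -18.0 - 1.2*I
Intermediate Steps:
o = 3/5 (o = -3*(-1/5) = 3/5 ≈ 0.60000)
c(M) = 3*sqrt(M)/5
-2*(c(-1) + 9) = -2*(3*sqrt(-1)/5 + 9) = -2*(3*I/5 + 9) = -2*(9 + 3*I/5) = -18 - 6*I/5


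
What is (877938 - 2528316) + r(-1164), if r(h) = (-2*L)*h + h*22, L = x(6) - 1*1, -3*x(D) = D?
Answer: -1682970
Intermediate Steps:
x(D) = -D/3
L = -3 (L = -⅓*6 - 1*1 = -2 - 1 = -3)
r(h) = 28*h (r(h) = (-2*(-3))*h + h*22 = 6*h + 22*h = 28*h)
(877938 - 2528316) + r(-1164) = (877938 - 2528316) + 28*(-1164) = -1650378 - 32592 = -1682970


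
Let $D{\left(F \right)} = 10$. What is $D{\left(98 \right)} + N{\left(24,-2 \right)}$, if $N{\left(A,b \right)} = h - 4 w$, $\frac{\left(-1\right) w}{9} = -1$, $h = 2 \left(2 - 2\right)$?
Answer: $-26$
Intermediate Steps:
$h = 0$ ($h = 2 \left(2 - 2\right) = 2 \cdot 0 = 0$)
$w = 9$ ($w = \left(-9\right) \left(-1\right) = 9$)
$N{\left(A,b \right)} = -36$ ($N{\left(A,b \right)} = 0 - 36 = -36$)
$D{\left(98 \right)} + N{\left(24,-2 \right)} = 10 - 36 = -26$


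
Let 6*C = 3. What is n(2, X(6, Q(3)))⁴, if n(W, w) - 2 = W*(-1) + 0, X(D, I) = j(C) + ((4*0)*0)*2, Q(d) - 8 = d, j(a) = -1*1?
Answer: 0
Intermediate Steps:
C = ½ (C = (⅙)*3 = ½ ≈ 0.50000)
j(a) = -1
Q(d) = 8 + d
X(D, I) = -1 (X(D, I) = -1 + ((4*0)*0)*2 = -1 + (0*0)*2 = -1 + 0*2 = -1 + 0 = -1)
n(W, w) = 2 - W (n(W, w) = 2 + (W*(-1) + 0) = 2 + (-W + 0) = 2 - W)
n(2, X(6, Q(3)))⁴ = (2 - 1*2)⁴ = (2 - 2)⁴ = 0⁴ = 0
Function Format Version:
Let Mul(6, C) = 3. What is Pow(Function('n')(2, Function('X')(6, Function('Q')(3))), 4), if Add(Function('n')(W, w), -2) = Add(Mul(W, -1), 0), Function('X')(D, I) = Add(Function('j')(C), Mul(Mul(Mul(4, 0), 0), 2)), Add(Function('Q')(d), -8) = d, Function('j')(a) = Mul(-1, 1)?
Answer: 0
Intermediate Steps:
C = Rational(1, 2) (C = Mul(Rational(1, 6), 3) = Rational(1, 2) ≈ 0.50000)
Function('j')(a) = -1
Function('Q')(d) = Add(8, d)
Function('X')(D, I) = -1 (Function('X')(D, I) = Add(-1, Mul(Mul(Mul(4, 0), 0), 2)) = Add(-1, Mul(Mul(0, 0), 2)) = Add(-1, Mul(0, 2)) = Add(-1, 0) = -1)
Function('n')(W, w) = Add(2, Mul(-1, W)) (Function('n')(W, w) = Add(2, Add(Mul(W, -1), 0)) = Add(2, Add(Mul(-1, W), 0)) = Add(2, Mul(-1, W)))
Pow(Function('n')(2, Function('X')(6, Function('Q')(3))), 4) = Pow(Add(2, Mul(-1, 2)), 4) = Pow(Add(2, -2), 4) = Pow(0, 4) = 0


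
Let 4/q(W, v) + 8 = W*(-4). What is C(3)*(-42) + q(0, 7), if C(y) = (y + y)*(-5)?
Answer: 2519/2 ≈ 1259.5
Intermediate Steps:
q(W, v) = 4/(-8 - 4*W) (q(W, v) = 4/(-8 + W*(-4)) = 4/(-8 - 4*W))
C(y) = -10*y (C(y) = (2*y)*(-5) = -10*y)
C(3)*(-42) + q(0, 7) = -10*3*(-42) - 1/(2 + 0) = -30*(-42) - 1/2 = 1260 - 1*½ = 1260 - ½ = 2519/2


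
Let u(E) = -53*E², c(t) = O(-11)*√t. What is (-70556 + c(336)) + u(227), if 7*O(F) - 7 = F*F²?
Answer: -2801593 - 5296*√21/7 ≈ -2.8051e+6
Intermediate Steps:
O(F) = 1 + F³/7 (O(F) = 1 + (F*F²)/7 = 1 + F³/7)
c(t) = -1324*√t/7 (c(t) = (1 + (⅐)*(-11)³)*√t = (1 + (⅐)*(-1331))*√t = (1 - 1331/7)*√t = -1324*√t/7)
(-70556 + c(336)) + u(227) = (-70556 - 5296*√21/7) - 53*227² = (-70556 - 5296*√21/7) - 53*51529 = (-70556 - 5296*√21/7) - 2731037 = -2801593 - 5296*√21/7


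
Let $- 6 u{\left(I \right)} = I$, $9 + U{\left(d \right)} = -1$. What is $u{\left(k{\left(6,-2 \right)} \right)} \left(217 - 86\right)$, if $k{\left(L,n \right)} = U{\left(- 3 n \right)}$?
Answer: $\frac{655}{3} \approx 218.33$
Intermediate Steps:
$U{\left(d \right)} = -10$ ($U{\left(d \right)} = -9 - 1 = -10$)
$k{\left(L,n \right)} = -10$
$u{\left(I \right)} = - \frac{I}{6}$
$u{\left(k{\left(6,-2 \right)} \right)} \left(217 - 86\right) = \left(- \frac{1}{6}\right) \left(-10\right) \left(217 - 86\right) = \frac{5}{3} \cdot 131 = \frac{655}{3}$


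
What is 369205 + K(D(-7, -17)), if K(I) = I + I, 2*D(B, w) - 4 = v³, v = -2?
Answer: 369201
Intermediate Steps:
D(B, w) = -2 (D(B, w) = 2 + (½)*(-2)³ = 2 + (½)*(-8) = 2 - 4 = -2)
K(I) = 2*I
369205 + K(D(-7, -17)) = 369205 + 2*(-2) = 369205 - 4 = 369201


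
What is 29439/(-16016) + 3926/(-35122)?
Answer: -548417687/281256976 ≈ -1.9499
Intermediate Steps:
29439/(-16016) + 3926/(-35122) = 29439*(-1/16016) + 3926*(-1/35122) = -29439/16016 - 1963/17561 = -548417687/281256976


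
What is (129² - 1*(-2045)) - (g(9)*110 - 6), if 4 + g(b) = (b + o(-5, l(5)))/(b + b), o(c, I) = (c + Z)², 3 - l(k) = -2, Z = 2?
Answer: 19022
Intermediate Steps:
l(k) = 5 (l(k) = 3 - 1*(-2) = 3 + 2 = 5)
o(c, I) = (2 + c)² (o(c, I) = (c + 2)² = (2 + c)²)
g(b) = -4 + (9 + b)/(2*b) (g(b) = -4 + (b + (2 - 5)²)/(b + b) = -4 + (b + (-3)²)/((2*b)) = -4 + (b + 9)*(1/(2*b)) = -4 + (9 + b)*(1/(2*b)) = -4 + (9 + b)/(2*b))
(129² - 1*(-2045)) - (g(9)*110 - 6) = (129² - 1*(-2045)) - (((½)*(9 - 7*9)/9)*110 - 6) = (16641 + 2045) - (((½)*(⅑)*(9 - 63))*110 - 6) = 18686 - (((½)*(⅑)*(-54))*110 - 6) = 18686 - (-3*110 - 6) = 18686 - (-330 - 6) = 18686 - 1*(-336) = 18686 + 336 = 19022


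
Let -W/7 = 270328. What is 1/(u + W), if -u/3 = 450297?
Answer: -1/3243187 ≈ -3.0834e-7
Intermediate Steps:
u = -1350891 (u = -3*450297 = -1350891)
W = -1892296 (W = -7*270328 = -1892296)
1/(u + W) = 1/(-1350891 - 1892296) = 1/(-3243187) = -1/3243187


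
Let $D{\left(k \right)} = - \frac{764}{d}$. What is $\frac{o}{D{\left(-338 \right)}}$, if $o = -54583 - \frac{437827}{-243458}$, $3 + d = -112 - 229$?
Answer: $- \frac{571393898041}{23250239} \approx -24576.0$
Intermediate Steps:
$d = -344$ ($d = -3 - 341 = -344$)
$o = - \frac{13288230187}{243458}$ ($o = -54583 - 437827 \left(- \frac{1}{243458}\right) = -54583 - - \frac{437827}{243458} = -54583 + \frac{437827}{243458} = - \frac{13288230187}{243458} \approx -54581.0$)
$D{\left(k \right)} = \frac{191}{86}$ ($D{\left(k \right)} = - \frac{764}{-344} = \left(-764\right) \left(- \frac{1}{344}\right) = \frac{191}{86}$)
$\frac{o}{D{\left(-338 \right)}} = - \frac{13288230187}{243458 \cdot \frac{191}{86}} = \left(- \frac{13288230187}{243458}\right) \frac{86}{191} = - \frac{571393898041}{23250239}$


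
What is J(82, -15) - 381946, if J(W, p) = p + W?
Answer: -381879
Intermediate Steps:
J(W, p) = W + p
J(82, -15) - 381946 = (82 - 15) - 381946 = 67 - 381946 = -381879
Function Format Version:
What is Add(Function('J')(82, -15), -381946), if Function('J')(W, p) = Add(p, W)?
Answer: -381879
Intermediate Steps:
Function('J')(W, p) = Add(W, p)
Add(Function('J')(82, -15), -381946) = Add(Add(82, -15), -381946) = Add(67, -381946) = -381879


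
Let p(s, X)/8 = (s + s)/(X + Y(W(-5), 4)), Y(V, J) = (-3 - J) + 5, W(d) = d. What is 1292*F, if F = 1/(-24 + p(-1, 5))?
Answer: -969/22 ≈ -44.045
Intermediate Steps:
Y(V, J) = 2 - J
p(s, X) = 16*s/(-2 + X) (p(s, X) = 8*((s + s)/(X + (2 - 1*4))) = 8*((2*s)/(X + (2 - 4))) = 8*((2*s)/(X - 2)) = 8*((2*s)/(-2 + X)) = 8*(2*s/(-2 + X)) = 16*s/(-2 + X))
F = -3/88 (F = 1/(-24 + 16*(-1)/(-2 + 5)) = 1/(-24 + 16*(-1)/3) = 1/(-24 + 16*(-1)*(⅓)) = 1/(-24 - 16/3) = 1/(-88/3) = -3/88 ≈ -0.034091)
1292*F = 1292*(-3/88) = -969/22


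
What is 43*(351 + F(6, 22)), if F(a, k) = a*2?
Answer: 15609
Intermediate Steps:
F(a, k) = 2*a
43*(351 + F(6, 22)) = 43*(351 + 2*6) = 43*(351 + 12) = 43*363 = 15609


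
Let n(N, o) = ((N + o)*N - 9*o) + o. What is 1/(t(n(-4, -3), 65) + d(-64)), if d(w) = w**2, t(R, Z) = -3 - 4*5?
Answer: 1/4073 ≈ 0.00024552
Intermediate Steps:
n(N, o) = -8*o + N*(N + o) (n(N, o) = (N*(N + o) - 9*o) + o = (-9*o + N*(N + o)) + o = -8*o + N*(N + o))
t(R, Z) = -23 (t(R, Z) = -3 - 20 = -23)
1/(t(n(-4, -3), 65) + d(-64)) = 1/(-23 + (-64)**2) = 1/(-23 + 4096) = 1/4073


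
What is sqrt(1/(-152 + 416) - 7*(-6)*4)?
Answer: sqrt(2927298)/132 ≈ 12.962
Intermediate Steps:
sqrt(1/(-152 + 416) - 7*(-6)*4) = sqrt(1/264 + 42*4) = sqrt(1/264 + 168) = sqrt(44353/264) = sqrt(2927298)/132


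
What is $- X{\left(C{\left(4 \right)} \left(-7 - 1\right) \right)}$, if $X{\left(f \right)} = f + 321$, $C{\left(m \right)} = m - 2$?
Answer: $-305$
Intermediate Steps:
$C{\left(m \right)} = -2 + m$ ($C{\left(m \right)} = m - 2 = -2 + m$)
$X{\left(f \right)} = 321 + f$
$- X{\left(C{\left(4 \right)} \left(-7 - 1\right) \right)} = - (321 + \left(-2 + 4\right) \left(-7 - 1\right)) = - (321 + 2 \left(-8\right)) = - (321 - 16) = \left(-1\right) 305 = -305$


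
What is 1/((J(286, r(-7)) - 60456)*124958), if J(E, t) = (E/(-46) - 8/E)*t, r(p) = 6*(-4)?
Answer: -3289/24785019434400 ≈ -1.3270e-10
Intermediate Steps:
r(p) = -24
J(E, t) = t*(-8/E - E/46) (J(E, t) = (E*(-1/46) - 8/E)*t = (-E/46 - 8/E)*t = (-8/E - E/46)*t = t*(-8/E - E/46))
1/((J(286, r(-7)) - 60456)*124958) = 1/(-1/46*(-24)*(368 + 286²)/286 - 60456*124958) = (1/124958)/(-1/46*(-24)*1/286*(368 + 81796) - 60456) = (1/124958)/(-1/46*(-24)*1/286*82164 - 60456) = (1/124958)/(492984/3289 - 60456) = (1/124958)/(-198346800/3289) = -3289/198346800*1/124958 = -3289/24785019434400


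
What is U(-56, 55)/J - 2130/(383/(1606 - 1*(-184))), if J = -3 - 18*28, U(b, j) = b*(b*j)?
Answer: -1999098740/194181 ≈ -10295.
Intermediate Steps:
U(b, j) = j*b²
J = -507 (J = -3 - 504 = -507)
U(-56, 55)/J - 2130/(383/(1606 - 1*(-184))) = (55*(-56)²)/(-507) - 2130/(383/(1606 - 1*(-184))) = (55*3136)*(-1/507) - 2130/(383/(1606 + 184)) = 172480*(-1/507) - 2130/(383/1790) = -172480/507 - 2130/(383*(1/1790)) = -172480/507 - 2130/383/1790 = -172480/507 - 2130*1790/383 = -172480/507 - 3812700/383 = -1999098740/194181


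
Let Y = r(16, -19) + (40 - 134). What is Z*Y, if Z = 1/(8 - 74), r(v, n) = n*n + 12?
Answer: -93/22 ≈ -4.2273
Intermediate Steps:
r(v, n) = 12 + n² (r(v, n) = n² + 12 = 12 + n²)
Y = 279 (Y = (12 + (-19)²) + (40 - 134) = (12 + 361) - 94 = 373 - 94 = 279)
Z = -1/66 (Z = 1/(-66) = -1/66 ≈ -0.015152)
Z*Y = -1/66*279 = -93/22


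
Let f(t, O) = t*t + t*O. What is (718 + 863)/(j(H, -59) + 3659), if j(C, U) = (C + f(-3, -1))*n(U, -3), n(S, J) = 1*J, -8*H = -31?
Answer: 12648/28891 ≈ 0.43778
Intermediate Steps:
H = 31/8 (H = -1/8*(-31) = 31/8 ≈ 3.8750)
f(t, O) = t**2 + O*t
n(S, J) = J
j(C, U) = -36 - 3*C (j(C, U) = (C - 3*(-1 - 3))*(-3) = (C - 3*(-4))*(-3) = (C + 12)*(-3) = (12 + C)*(-3) = -36 - 3*C)
(718 + 863)/(j(H, -59) + 3659) = (718 + 863)/((-36 - 3*31/8) + 3659) = 1581/((-36 - 93/8) + 3659) = 1581/(-381/8 + 3659) = 1581/(28891/8) = 1581*(8/28891) = 12648/28891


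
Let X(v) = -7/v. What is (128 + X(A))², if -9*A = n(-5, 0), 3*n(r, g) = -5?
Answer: 203401/25 ≈ 8136.0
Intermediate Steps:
n(r, g) = -5/3 (n(r, g) = (⅓)*(-5) = -5/3)
A = 5/27 (A = -⅑*(-5/3) = 5/27 ≈ 0.18519)
(128 + X(A))² = (128 - 7/5/27)² = (128 - 7*27/5)² = (128 - 189/5)² = (451/5)² = 203401/25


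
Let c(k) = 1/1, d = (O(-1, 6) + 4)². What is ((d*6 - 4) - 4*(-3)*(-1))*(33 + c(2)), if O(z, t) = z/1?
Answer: 1292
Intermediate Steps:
O(z, t) = z (O(z, t) = z*1 = z)
d = 9 (d = (-1 + 4)² = 3² = 9)
c(k) = 1
((d*6 - 4) - 4*(-3)*(-1))*(33 + c(2)) = ((9*6 - 4) - 4*(-3)*(-1))*(33 + 1) = ((54 - 4) - (-12)*(-1))*34 = (50 - 1*12)*34 = (50 - 12)*34 = 38*34 = 1292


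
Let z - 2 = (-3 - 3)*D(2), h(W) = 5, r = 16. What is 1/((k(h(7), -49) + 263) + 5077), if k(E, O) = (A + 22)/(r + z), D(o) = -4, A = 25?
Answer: 42/224327 ≈ 0.00018723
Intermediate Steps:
z = 26 (z = 2 + (-3 - 3)*(-4) = 2 - 6*(-4) = 2 + 24 = 26)
k(E, O) = 47/42 (k(E, O) = (25 + 22)/(16 + 26) = 47/42)
1/((k(h(7), -49) + 263) + 5077) = 1/((47/42 + 263) + 5077) = 1/(11093/42 + 5077) = 1/(224327/42) = 42/224327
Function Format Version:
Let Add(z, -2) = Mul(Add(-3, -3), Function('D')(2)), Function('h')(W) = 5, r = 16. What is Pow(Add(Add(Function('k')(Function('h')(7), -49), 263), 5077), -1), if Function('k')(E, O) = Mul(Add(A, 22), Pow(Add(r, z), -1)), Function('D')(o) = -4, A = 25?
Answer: Rational(42, 224327) ≈ 0.00018723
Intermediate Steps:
z = 26 (z = Add(2, Mul(Add(-3, -3), -4)) = Add(2, Mul(-6, -4)) = Add(2, 24) = 26)
Function('k')(E, O) = Rational(47, 42) (Function('k')(E, O) = Mul(Add(25, 22), Pow(Add(16, 26), -1)) = Mul(47, Pow(42, -1)) = Mul(47, Rational(1, 42)) = Rational(47, 42))
Pow(Add(Add(Function('k')(Function('h')(7), -49), 263), 5077), -1) = Pow(Add(Add(Rational(47, 42), 263), 5077), -1) = Pow(Add(Rational(11093, 42), 5077), -1) = Pow(Rational(224327, 42), -1) = Rational(42, 224327)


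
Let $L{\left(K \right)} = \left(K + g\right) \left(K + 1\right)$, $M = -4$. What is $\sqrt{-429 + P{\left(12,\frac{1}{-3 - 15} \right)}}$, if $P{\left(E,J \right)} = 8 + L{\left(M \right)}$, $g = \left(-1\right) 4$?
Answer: $i \sqrt{397} \approx 19.925 i$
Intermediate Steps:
$g = -4$
$L{\left(K \right)} = \left(1 + K\right) \left(-4 + K\right)$ ($L{\left(K \right)} = \left(K - 4\right) \left(K + 1\right) = \left(-4 + K\right) \left(1 + K\right) = \left(1 + K\right) \left(-4 + K\right)$)
$P{\left(E,J \right)} = 32$ ($P{\left(E,J \right)} = 8 - \left(-8 - 16\right) = 8 + \left(-4 + 16 + 12\right) = 8 + 24 = 32$)
$\sqrt{-429 + P{\left(12,\frac{1}{-3 - 15} \right)}} = \sqrt{-429 + 32} = \sqrt{-397} = i \sqrt{397}$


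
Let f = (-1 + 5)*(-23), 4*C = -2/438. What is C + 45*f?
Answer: -3626641/876 ≈ -4140.0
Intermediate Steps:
C = -1/876 (C = (-2/438)/4 = (-2*1/438)/4 = (1/4)*(-1/219) = -1/876 ≈ -0.0011416)
f = -92 (f = 4*(-23) = -92)
C + 45*f = -1/876 + 45*(-92) = -1/876 - 4140 = -3626641/876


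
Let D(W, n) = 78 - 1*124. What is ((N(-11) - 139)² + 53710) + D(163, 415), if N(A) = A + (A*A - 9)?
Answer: 55108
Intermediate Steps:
D(W, n) = -46 (D(W, n) = 78 - 124 = -46)
N(A) = -9 + A + A² (N(A) = A + (A² - 9) = A + (-9 + A²) = -9 + A + A²)
((N(-11) - 139)² + 53710) + D(163, 415) = (((-9 - 11 + (-11)²) - 139)² + 53710) - 46 = (((-9 - 11 + 121) - 139)² + 53710) - 46 = ((101 - 139)² + 53710) - 46 = ((-38)² + 53710) - 46 = (1444 + 53710) - 46 = 55154 - 46 = 55108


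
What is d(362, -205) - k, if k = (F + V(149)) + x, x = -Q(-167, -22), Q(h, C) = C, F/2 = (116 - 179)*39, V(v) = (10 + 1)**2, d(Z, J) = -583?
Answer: 4188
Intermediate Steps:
V(v) = 121 (V(v) = 11**2 = 121)
F = -4914 (F = 2*((116 - 179)*39) = 2*(-63*39) = 2*(-2457) = -4914)
x = 22 (x = -1*(-22) = 22)
k = -4771 (k = (-4914 + 121) + 22 = -4793 + 22 = -4771)
d(362, -205) - k = -583 - 1*(-4771) = -583 + 4771 = 4188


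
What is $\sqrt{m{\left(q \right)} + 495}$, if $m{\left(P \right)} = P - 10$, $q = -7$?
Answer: $\sqrt{478} \approx 21.863$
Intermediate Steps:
$m{\left(P \right)} = -10 + P$
$\sqrt{m{\left(q \right)} + 495} = \sqrt{\left(-10 - 7\right) + 495} = \sqrt{-17 + 495} = \sqrt{478}$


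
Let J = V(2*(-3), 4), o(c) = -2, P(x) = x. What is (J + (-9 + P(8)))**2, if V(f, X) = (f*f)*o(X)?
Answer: 5329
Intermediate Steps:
V(f, X) = -2*f**2 (V(f, X) = (f*f)*(-2) = f**2*(-2) = -2*f**2)
J = -72 (J = -2*(2*(-3))**2 = -2*(-6)**2 = -2*36 = -72)
(J + (-9 + P(8)))**2 = (-72 + (-9 + 8))**2 = (-72 - 1)**2 = (-73)**2 = 5329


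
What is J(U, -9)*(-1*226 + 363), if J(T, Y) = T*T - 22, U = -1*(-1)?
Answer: -2877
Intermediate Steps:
U = 1
J(T, Y) = -22 + T² (J(T, Y) = T² - 22 = -22 + T²)
J(U, -9)*(-1*226 + 363) = (-22 + 1²)*(-1*226 + 363) = (-22 + 1)*(-226 + 363) = -21*137 = -2877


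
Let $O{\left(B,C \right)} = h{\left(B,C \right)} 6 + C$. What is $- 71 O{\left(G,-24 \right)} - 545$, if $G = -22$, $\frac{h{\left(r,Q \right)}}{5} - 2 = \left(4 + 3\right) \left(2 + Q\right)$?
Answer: $324919$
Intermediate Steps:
$h{\left(r,Q \right)} = 80 + 35 Q$ ($h{\left(r,Q \right)} = 10 + 5 \left(4 + 3\right) \left(2 + Q\right) = 10 + 5 \cdot 7 \left(2 + Q\right) = 10 + 5 \left(14 + 7 Q\right) = 10 + \left(70 + 35 Q\right) = 80 + 35 Q$)
$O{\left(B,C \right)} = 480 + 211 C$ ($O{\left(B,C \right)} = \left(80 + 35 C\right) 6 + C = \left(480 + 210 C\right) + C = 480 + 211 C$)
$- 71 O{\left(G,-24 \right)} - 545 = - 71 \left(480 + 211 \left(-24\right)\right) - 545 = - 71 \left(480 - 5064\right) - 545 = \left(-71\right) \left(-4584\right) - 545 = 325464 - 545 = 324919$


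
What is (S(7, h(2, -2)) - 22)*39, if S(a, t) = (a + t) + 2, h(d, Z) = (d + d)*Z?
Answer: -819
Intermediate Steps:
h(d, Z) = 2*Z*d (h(d, Z) = (2*d)*Z = 2*Z*d)
S(a, t) = 2 + a + t
(S(7, h(2, -2)) - 22)*39 = ((2 + 7 + 2*(-2)*2) - 22)*39 = ((2 + 7 - 8) - 22)*39 = (1 - 22)*39 = -21*39 = -819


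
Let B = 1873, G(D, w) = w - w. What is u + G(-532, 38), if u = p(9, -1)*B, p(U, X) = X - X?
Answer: 0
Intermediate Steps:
G(D, w) = 0
p(U, X) = 0
u = 0 (u = 0*1873 = 0)
u + G(-532, 38) = 0 + 0 = 0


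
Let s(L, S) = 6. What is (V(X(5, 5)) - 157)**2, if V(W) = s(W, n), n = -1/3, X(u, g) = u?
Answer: 22801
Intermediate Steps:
n = -1/3 (n = -1*1/3 = -1/3 ≈ -0.33333)
V(W) = 6
(V(X(5, 5)) - 157)**2 = (6 - 157)**2 = (-151)**2 = 22801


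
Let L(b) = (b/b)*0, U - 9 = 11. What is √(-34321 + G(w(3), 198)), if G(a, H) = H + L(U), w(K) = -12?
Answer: I*√34123 ≈ 184.72*I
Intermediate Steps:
U = 20 (U = 9 + 11 = 20)
L(b) = 0 (L(b) = 1*0 = 0)
G(a, H) = H (G(a, H) = H + 0 = H)
√(-34321 + G(w(3), 198)) = √(-34321 + 198) = √(-34123) = I*√34123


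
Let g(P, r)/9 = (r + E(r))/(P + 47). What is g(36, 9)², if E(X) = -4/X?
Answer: 5929/6889 ≈ 0.86065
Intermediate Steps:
g(P, r) = 9*(r - 4/r)/(47 + P) (g(P, r) = 9*((r - 4/r)/(P + 47)) = 9*((r - 4/r)/(47 + P)) = 9*(r - 4/r)/(47 + P))
g(36, 9)² = (9*(-4 + 9²)/(9*(47 + 36)))² = (9*(⅑)*(-4 + 81)/83)² = (9*(⅑)*(1/83)*77)² = (77/83)² = 5929/6889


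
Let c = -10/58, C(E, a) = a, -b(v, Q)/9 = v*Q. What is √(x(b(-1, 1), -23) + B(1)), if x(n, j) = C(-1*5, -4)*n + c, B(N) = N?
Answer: 2*I*√7395/29 ≈ 5.9306*I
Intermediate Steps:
b(v, Q) = -9*Q*v (b(v, Q) = -9*v*Q = -9*Q*v)
c = -5/29 (c = -10*1/58 = -5/29 ≈ -0.17241)
x(n, j) = -5/29 - 4*n (x(n, j) = -4*n - 5/29 = -5/29 - 4*n)
√(x(b(-1, 1), -23) + B(1)) = √((-5/29 - (-36)*(-1)) + 1) = √((-5/29 - 4*9) + 1) = √((-5/29 - 36) + 1) = √(-1049/29 + 1) = √(-1020/29) = 2*I*√7395/29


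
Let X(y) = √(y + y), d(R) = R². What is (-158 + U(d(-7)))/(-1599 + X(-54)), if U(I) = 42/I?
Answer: 586300/5966121 + 2200*I*√3/5966121 ≈ 0.098272 + 0.00063869*I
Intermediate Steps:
X(y) = √2*√y (X(y) = √(2*y) = √2*√y)
(-158 + U(d(-7)))/(-1599 + X(-54)) = (-158 + 42/((-7)²))/(-1599 + √2*√(-54)) = (-158 + 42/49)/(-1599 + √2*(3*I*√6)) = (-158 + 42*(1/49))/(-1599 + 6*I*√3) = (-158 + 6/7)/(-1599 + 6*I*√3) = -1100/(7*(-1599 + 6*I*√3))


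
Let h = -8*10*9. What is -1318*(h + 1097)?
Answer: -496886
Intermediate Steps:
h = -720 (h = -80*9 = -720)
-1318*(h + 1097) = -1318*(-720 + 1097) = -1318*377 = -496886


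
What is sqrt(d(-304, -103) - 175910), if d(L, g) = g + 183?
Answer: I*sqrt(175830) ≈ 419.32*I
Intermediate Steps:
d(L, g) = 183 + g
sqrt(d(-304, -103) - 175910) = sqrt((183 - 103) - 175910) = sqrt(80 - 175910) = sqrt(-175830) = I*sqrt(175830)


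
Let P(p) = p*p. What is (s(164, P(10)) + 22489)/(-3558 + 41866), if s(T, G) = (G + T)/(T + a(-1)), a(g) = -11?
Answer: 1147027/1953708 ≈ 0.58710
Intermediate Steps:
P(p) = p²
s(T, G) = (G + T)/(-11 + T) (s(T, G) = (G + T)/(T - 11) = (G + T)/(-11 + T))
(s(164, P(10)) + 22489)/(-3558 + 41866) = ((10² + 164)/(-11 + 164) + 22489)/(-3558 + 41866) = ((100 + 164)/153 + 22489)/38308 = ((1/153)*264 + 22489)*(1/38308) = (88/51 + 22489)*(1/38308) = (1147027/51)*(1/38308) = 1147027/1953708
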